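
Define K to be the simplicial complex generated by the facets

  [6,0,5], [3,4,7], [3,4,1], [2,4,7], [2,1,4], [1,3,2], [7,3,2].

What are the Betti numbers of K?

b_0 = 2, b_1 = 0, b_2 = 1.

We work with the vertex ordering 0 < 1 < 2 < 3 < 4 < 5 < 6 < 7. The simplices of K, each written with vertices in increasing order, are:

  0-simplices (8): [0], [1], [2], [3], [4], [5], [6], [7]
  1-simplices (12): [0,5], [0,6], [1,2], [1,3], [1,4], [2,3], [2,4], [2,7], [3,4], [3,7], [4,7], [5,6]
  2-simplices (7): [0,5,6], [1,2,3], [1,2,4], [1,3,4], [2,3,7], [2,4,7], [3,4,7]

so the chain groups are C_0 ≅ Z^8, C_1 ≅ Z^12, C_2 ≅ Z^7.

The boundary map ∂_1: C_1 → C_0 sends each edge [p,q] (with p < q) to q − p. For instance
  ∂[0,5] = [5] − [0].
The 8×12 boundary matrix has rank 6 and Smith normal form diag(1,1,1,1,1,1).

∂_2: C_2 → C_1 maps a triangle to the signed sum of its edges. For instance
  ∂[1,2,4] = [2,4] − [1,4] + [1,2],
  ∂[1,3,4] = [3,4] − [1,4] + [1,3].
As a 12×7 matrix over Z this has rank 6, with invariant factors (1,1,1,1,1,1).

From H_k ≅ ker(∂_k) / im(∂_{k+1}) we obtain:

  H_0: rank C_0 − rank ∂_1 = 8 − 6 = 2, and the invariant factors of ∂_1 are all 1, so H_0 ≅ Z^2.
  H_1: rank ker ∂_1 − rank ∂_2 = (12 − 6) − 6 = 0, and the invariant factors of ∂_2 are all 1, so H_1 ≅ 0.
  H_2: rank ker ∂_2 − rank ∂_3 = (7 − 6) − 0 = 1, and there is no ∂_3, so H_2 ≅ Z.

As a check, the Euler characteristic is 8 − 12 + 7 = 3, which agrees with 2 − 0 + 1 = 3.

Hence the Betti numbers are b_0 = 2, b_1 = 0, b_2 = 1.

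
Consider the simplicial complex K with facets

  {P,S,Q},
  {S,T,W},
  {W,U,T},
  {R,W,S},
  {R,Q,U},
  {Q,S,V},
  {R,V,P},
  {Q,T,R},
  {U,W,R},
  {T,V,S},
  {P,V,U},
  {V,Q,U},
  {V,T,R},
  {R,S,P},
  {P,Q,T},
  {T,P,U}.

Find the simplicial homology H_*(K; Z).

Take the total order P < Q < R < S < T < U < V < W on the vertex set. Then K (dimension 2) consists of the simplices:

  0-simplices (8): P, Q, R, S, T, U, V, W
  1-simplices (24): PQ, PR, PS, PT, PU, PV, QR, QS, QT, QU, QV, RS, RT, RU, RV, RW, ST, SV, SW, TU, TV, TW, UV, UW
  2-simplices (16): PQS, PQT, PRS, PRV, PTU, PUV, QRT, QRU, QSV, QUV, RSW, RTV, RUW, STV, STW, TUW

so the chain groups are C_0 ≅ Z^8, C_1 ≅ Z^24, C_2 ≅ Z^16.

The boundary map ∂_1: C_1 → C_0 maps an edge to its endpoints' difference, ∂[p,q] = q − p.
As a 8×24 matrix over Z this has rank 7, with invariant factors (1,1,1,1,1,1,1).

The boundary map ∂_2: C_2 → C_1 sends each 2-simplex [p,q,r] to [q,r] − [p,r] + [p,q]. For instance
  ∂QUV = UV − QV + QU,
  ∂PRS = RS − PS + PR.
As a 24×16 matrix over Z this has rank 15, with invariant factors (1,1,1,1,1,1,1,1,1,1,1,1,1,1,1).

Now H_k = ker ∂_k / im ∂_{k+1}, so:

  H_0: rank C_0 − rank ∂_1 = 8 − 7 = 1, and the invariant factors of ∂_1 are all 1, so H_0 = Z.
  H_1: rank ker ∂_1 − rank ∂_2 = (24 − 7) − 15 = 2, and the invariant factors of ∂_2 are all 1, so H_1 = Z^2.
  H_2: rank ker ∂_2 − rank ∂_3 = (16 − 15) − 0 = 1, and there is no ∂_3, so H_2 = Z.

H_0 ≅ Z,  H_1 ≅ Z^2,  H_2 ≅ Z.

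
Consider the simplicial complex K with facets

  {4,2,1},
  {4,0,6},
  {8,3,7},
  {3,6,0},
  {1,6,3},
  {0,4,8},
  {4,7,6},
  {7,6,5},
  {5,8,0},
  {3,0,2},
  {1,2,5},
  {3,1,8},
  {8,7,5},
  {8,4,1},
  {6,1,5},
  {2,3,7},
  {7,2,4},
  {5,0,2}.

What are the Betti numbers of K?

Order the vertices as 0 < 1 < 2 < 3 < 4 < 5 < 6 < 7 < 8. Listing each simplex with vertices in this order, K has dimension 2 with simplices:

  0-simplices (9): [0], [1], [2], [3], [4], [5], [6], [7], [8]
  1-simplices (27): (27 of them)
  2-simplices (18): [0,2,3], [0,2,5], [0,3,6], [0,4,6], [0,4,8], [0,5,8], [1,2,4], [1,2,5], [1,3,6], [1,3,8], [1,4,8], [1,5,6], [2,3,7], [2,4,7], [3,7,8], [4,6,7], [5,6,7], [5,7,8]

Hence C_0 ≅ Z^9, C_1 ≅ Z^27, C_2 ≅ Z^18.

The boundary map ∂_1: C_1 → C_0 maps an edge to its endpoints' difference, ∂[p,q] = q − p. For instance
  ∂[3,8] = [8] − [3].
The resulting 9×27 matrix has rank 8, and its Smith normal form has invariant factors (1,1,1,1,1,1,1,1).

Boundary ∂_2: C_2 → C_1 maps a triangle to the signed sum of its edges. For instance
  ∂[5,6,7] = [6,7] − [5,7] + [5,6],
  ∂[2,3,7] = [3,7] − [2,7] + [2,3].
The resulting 27×18 matrix has rank 17, and its Smith normal form has invariant factors (1,1,1,1,1,1,1,1,1,1,1,1,1,1,1,1,1).

From H_k ≅ ker(∂_k) / im(∂_{k+1}) we obtain:

  H_0: rank C_0 − rank ∂_1 = 9 − 8 = 1, and the invariant factors of ∂_1 are all 1, so H_0 = Z.
  H_1: rank ker ∂_1 − rank ∂_2 = (27 − 8) − 17 = 2, and the invariant factors of ∂_2 are all 1, so H_1 = Z^2.
  H_2: rank ker ∂_2 − rank ∂_3 = (18 − 17) − 0 = 1, and there is no ∂_3, so H_2 = Z.

Hence the Betti numbers are b_0 = 1, b_1 = 2, b_2 = 1.

b_0 = 1, b_1 = 2, b_2 = 1.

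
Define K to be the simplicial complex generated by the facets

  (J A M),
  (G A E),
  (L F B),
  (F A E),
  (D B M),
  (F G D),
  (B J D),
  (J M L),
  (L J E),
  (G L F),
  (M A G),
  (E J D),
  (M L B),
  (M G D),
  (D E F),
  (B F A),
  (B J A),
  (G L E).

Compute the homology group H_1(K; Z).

H_1 ≅ Z ⊕ Z_2.

Order the vertices as A < B < D < E < F < G < J < L < M. Listing each simplex with vertices in this order, K has dimension 2 with simplices:

  0-simplices (9): A, B, D, E, F, G, J, L, M
  1-simplices (27): AB, AE, AF, AG, AJ, AM, BD, BF, BJ, BL, BM, DE, DF, DG, DJ, DM, EF, EG, EJ, EL, FG, FL, GL, GM, JL, JM, LM
  2-simplices (18): ABF, ABJ, AEF, AEG, AGM, AJM, BDJ, BDM, BFL, BLM, DEF, DEJ, DFG, DGM, EGL, EJL, FGL, JLM

giving chain groups C_0 ≅ Z^9, C_1 ≅ Z^27, C_2 ≅ Z^18.

∂_1: C_1 → C_0 maps an edge to its endpoints' difference, ∂[p,q] = q − p. For instance
  ∂AF = F − A.
This gives a 9×27 integer matrix of rank 8; reducing to Smith normal form yields diagonal entries (1,1,1,1,1,1,1,1).

∂_2: C_2 → C_1 maps a triangle to the signed sum of its edges. For instance
  ∂EGL = GL − EL + EG,
  ∂AJM = JM − AM + AJ.
This gives a 27×18 integer matrix of rank 18; reducing to Smith normal form yields diagonal entries (1,1,1,1,1,1,1,1,1,1,1,1,1,1,1,1,1,2).

Now H_k = ker ∂_k / im ∂_{k+1}, so:

  H_1: rank ker ∂_1 − rank ∂_2 = (27 − 8) − 18 = 1, and ∂_2 has invariant factor 2 > 1, so H_1 = Z ⊕ Z_2.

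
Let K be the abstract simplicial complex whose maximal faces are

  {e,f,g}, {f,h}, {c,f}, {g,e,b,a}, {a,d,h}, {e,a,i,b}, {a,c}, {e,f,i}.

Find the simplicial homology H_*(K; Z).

Order the vertices as a < b < c < d < e < f < g < h < i. Listing each simplex with vertices in this order, K has dimension 3 with simplices:

  0-simplices (9): a, b, c, d, e, f, g, h, i
  1-simplices (18): ab, ac, ad, ae, ag, ah, ai, be, bg, bi, cf, dh, ef, eg, ei, fg, fh, fi
  2-simplices (10): abe, abg, abi, adh, aeg, aei, beg, bei, efg, efi
  3-simplices (2): abeg, abei

Hence C_0 ≅ Z^9, C_1 ≅ Z^18, C_2 ≅ Z^10, C_3 ≅ Z^2.

The boundary map ∂_1: C_1 → C_0 is given by ∂[p,q] = [q] − [p].
The resulting 9×18 matrix has rank 8, and its Smith normal form has invariant factors (1,1,1,1,1,1,1,1).

∂_2: C_2 → C_1 maps a triangle to the signed sum of its edges. For instance
  ∂efg = fg − eg + ef,
  ∂abe = be − ae + ab.
The resulting 18×10 matrix has rank 8, and its Smith normal form has invariant factors (1,1,1,1,1,1,1,1).

∂_3: C_3 → C_2 sends each 3-simplex σ to the alternating sum Σ_i (−1)^i (σ with its i-th vertex removed). For instance
  ∂abeg = beg − aeg + abg − abe,
  ∂abei = bei − aei + abi − abe.
The 10×2 boundary matrix has rank 2 and Smith normal form diag(1,1).

Computing H_k = (kernel of ∂_k) / (image of ∂_{k+1}):

  H_0: rank C_0 − rank ∂_1 = 9 − 8 = 1, and the invariant factors of ∂_1 are all 1, so H_0 ≅ Z.
  H_1: rank ker ∂_1 − rank ∂_2 = (18 − 8) − 8 = 2, and the invariant factors of ∂_2 are all 1, so H_1 ≅ Z^2.
  H_2: rank ker ∂_2 − rank ∂_3 = (10 − 8) − 2 = 0, and the invariant factors of ∂_3 are all 1, so H_2 ≅ 0.
  H_3: rank ker ∂_3 − rank ∂_4 = (2 − 2) − 0 = 0, and there is no ∂_4, so H_3 ≅ 0.

H_0 ≅ Z,  H_1 ≅ Z^2,  H_2 = 0,  H_3 = 0.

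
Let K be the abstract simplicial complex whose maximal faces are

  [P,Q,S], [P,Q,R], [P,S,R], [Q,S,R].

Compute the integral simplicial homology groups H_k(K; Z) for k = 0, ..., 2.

H_0 = Z,  H_1 = 0,  H_2 = Z.

Order the vertices as P < Q < R < S. Listing each simplex with vertices in this order, K has dimension 2 with simplices:

  0-simplices (4): P, Q, R, S
  1-simplices (6): PQ, PR, PS, QR, QS, RS
  2-simplices (4): PQR, PQS, PRS, QRS

so the chain groups are C_0 ≅ Z^4, C_1 ≅ Z^6, C_2 ≅ Z^4.

The boundary map ∂_1: C_1 → C_0 maps an edge to its endpoints' difference, ∂[p,q] = q − p.
This gives a 4×6 integer matrix of rank 3; reducing to Smith normal form yields diagonal entries (1,1,1).

The boundary map ∂_2: C_2 → C_1 maps a triangle to the signed sum of its edges. For instance
  ∂PQR = QR − PR + PQ,
  ∂PQS = QS − PS + PQ.
The 6×4 boundary matrix has rank 3 and Smith normal form diag(1,1,1).

Now H_k = ker ∂_k / im ∂_{k+1}, so:

  H_0: rank C_0 − rank ∂_1 = 4 − 3 = 1, and the invariant factors of ∂_1 are all 1, so H_0 = Z.
  H_1: rank ker ∂_1 − rank ∂_2 = (6 − 3) − 3 = 0, and the invariant factors of ∂_2 are all 1, so H_1 = 0.
  H_2: rank ker ∂_2 − rank ∂_3 = (4 − 3) − 0 = 1, and there is no ∂_3, so H_2 = Z.

As a check, the Euler characteristic is 4 − 6 + 4 = 2, which agrees with 1 − 0 + 1 = 2.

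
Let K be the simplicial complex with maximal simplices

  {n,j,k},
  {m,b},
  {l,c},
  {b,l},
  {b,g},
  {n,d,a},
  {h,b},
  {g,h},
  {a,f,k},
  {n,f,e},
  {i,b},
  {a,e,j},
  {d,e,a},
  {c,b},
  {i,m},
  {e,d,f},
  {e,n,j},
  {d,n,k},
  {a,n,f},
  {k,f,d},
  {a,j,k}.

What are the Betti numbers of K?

b_0 = 2, b_1 = 3, b_2 = 0.

K has 14 vertices, 27 edges, 12 triangles.
rank ∂_0 = 0, rank ∂_1 = 12 ⇒ b_0 = 14 − 0 − 12 = 2; all invariant factors of ∂_1 are 1 so no torsion. So H_0 = Z^2.
rank ∂_1 = 12, rank ∂_2 = 12 ⇒ b_1 = 27 − 12 − 12 = 3; ∂_2 has invariant factor(s) [2] giving torsion. So H_1 = Z^3 ⊕ Z/2Z.
rank ∂_2 = 12, rank ∂_3 = 0 ⇒ b_2 = 12 − 12 − 0 = 0. So H_2 = 0.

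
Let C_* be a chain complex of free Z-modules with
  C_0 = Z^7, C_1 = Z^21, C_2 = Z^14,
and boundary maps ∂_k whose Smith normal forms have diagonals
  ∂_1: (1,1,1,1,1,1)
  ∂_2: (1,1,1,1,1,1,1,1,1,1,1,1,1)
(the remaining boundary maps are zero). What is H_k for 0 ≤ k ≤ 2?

H_0 = Z,  H_1 = Z^2,  H_2 = Z.

H_0: b_0 = 7 − 0 − 6 = 1; torsion from ∂_1 factors > 1: none. So H_0 = Z.
H_1: b_1 = 21 − 6 − 13 = 2; torsion from ∂_2 factors > 1: none. So H_1 = Z^2.
H_2: b_2 = 14 − 13 − 0 = 1; torsion from ∂_3 factors > 1: none. So H_2 = Z.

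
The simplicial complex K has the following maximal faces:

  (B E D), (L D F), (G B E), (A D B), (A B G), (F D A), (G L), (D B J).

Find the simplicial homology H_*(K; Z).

We work with the vertex ordering A < B < D < E < F < G < J < L. The simplices of K, each written with vertices in increasing order, are:

  0-simplices (8): A, B, D, E, F, G, J, L
  1-simplices (15): AB, AD, AF, AG, BD, BE, BG, BJ, DE, DF, DJ, DL, EG, FL, GL
  2-simplices (7): ABD, ABG, ADF, BDE, BDJ, BEG, DFL

giving chain groups C_0 ≅ Z^8, C_1 ≅ Z^15, C_2 ≅ Z^7.

The boundary map ∂_1: C_1 → C_0 is given by ∂[p,q] = [q] − [p].
The 8×15 boundary matrix has rank 7 and Smith normal form diag(1,1,1,1,1,1,1).

The boundary map ∂_2: C_2 → C_1 acts by ∂[p,q,r] = [q,r] − [p,r] + [p,q]. For instance
  ∂ABD = BD − AD + AB,
  ∂BEG = EG − BG + BE.
As a 15×7 matrix over Z this has rank 7, with invariant factors (1,1,1,1,1,1,1).

From H_k ≅ ker(∂_k) / im(∂_{k+1}) we obtain:

  H_0: rank C_0 − rank ∂_1 = 8 − 7 = 1, and the invariant factors of ∂_1 are all 1, so H_0 ≅ Z.
  H_1: rank ker ∂_1 − rank ∂_2 = (15 − 7) − 7 = 1, and the invariant factors of ∂_2 are all 1, so H_1 ≅ Z.
  H_2: rank ker ∂_2 − rank ∂_3 = (7 − 7) − 0 = 0, and there is no ∂_3, so H_2 ≅ 0.

H_0 = Z,  H_1 = Z,  H_2 = 0.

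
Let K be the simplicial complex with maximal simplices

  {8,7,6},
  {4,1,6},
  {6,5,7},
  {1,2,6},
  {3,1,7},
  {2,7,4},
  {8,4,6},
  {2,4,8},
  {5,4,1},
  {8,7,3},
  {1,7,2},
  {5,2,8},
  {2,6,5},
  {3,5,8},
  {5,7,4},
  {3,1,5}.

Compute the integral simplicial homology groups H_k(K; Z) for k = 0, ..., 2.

Order the vertices as 1 < 2 < 3 < 4 < 5 < 6 < 7 < 8. Listing each simplex with vertices in this order, K has dimension 2 with simplices:

  0-simplices (8): [1], [2], [3], [4], [5], [6], [7], [8]
  1-simplices (24): (24 of them)
  2-simplices (16): [1,2,6], [1,2,7], [1,3,5], [1,3,7], [1,4,5], [1,4,6], [2,4,7], [2,4,8], [2,5,6], [2,5,8], [3,5,8], [3,7,8], [4,5,7], [4,6,8], [5,6,7], [6,7,8]

Hence C_0 ≅ Z^8, C_1 ≅ Z^24, C_2 ≅ Z^16.

Boundary ∂_1: C_1 → C_0 is given by ∂[p,q] = [q] − [p].
This gives a 8×24 integer matrix of rank 7; reducing to Smith normal form yields diagonal entries (1,1,1,1,1,1,1).

The boundary map ∂_2: C_2 → C_1 sends each 2-simplex [p,q,r] to [q,r] − [p,r] + [p,q]. For instance
  ∂[5,6,7] = [6,7] − [5,7] + [5,6],
  ∂[2,5,6] = [5,6] − [2,6] + [2,5].
This gives a 24×16 integer matrix of rank 15; reducing to Smith normal form yields diagonal entries (1,1,1,1,1,1,1,1,1,1,1,1,1,1,1).

Now H_k = ker ∂_k / im ∂_{k+1}, so:

  H_0: rank C_0 − rank ∂_1 = 8 − 7 = 1, and the invariant factors of ∂_1 are all 1, so H_0 = Z.
  H_1: rank ker ∂_1 − rank ∂_2 = (24 − 7) − 15 = 2, and the invariant factors of ∂_2 are all 1, so H_1 = Z^2.
  H_2: rank ker ∂_2 − rank ∂_3 = (16 − 15) − 0 = 1, and there is no ∂_3, so H_2 = Z.

H_0 ≅ Z,  H_1 ≅ Z^2,  H_2 ≅ Z.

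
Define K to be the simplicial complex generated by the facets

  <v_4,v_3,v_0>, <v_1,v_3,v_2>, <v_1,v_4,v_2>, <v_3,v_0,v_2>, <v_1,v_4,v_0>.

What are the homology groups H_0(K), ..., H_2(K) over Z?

H_0 = Z,  H_1 = Z,  H_2 = 0.

Order the vertices as v_0 < v_1 < v_2 < v_3 < v_4. Listing each simplex with vertices in this order, K has dimension 2 with simplices:

  0-simplices (5): [v_0], [v_1], [v_2], [v_3], [v_4]
  1-simplices (10): [v_0,v_1], [v_0,v_2], [v_0,v_3], [v_0,v_4], [v_1,v_2], [v_1,v_3], [v_1,v_4], [v_2,v_3], [v_2,v_4], [v_3,v_4]
  2-simplices (5): [v_0,v_1,v_4], [v_0,v_2,v_3], [v_0,v_3,v_4], [v_1,v_2,v_3], [v_1,v_2,v_4]

giving chain groups C_0 ≅ Z^5, C_1 ≅ Z^10, C_2 ≅ Z^5.

Boundary ∂_1: C_1 → C_0 maps an edge to its endpoints' difference, ∂[p,q] = q − p. For instance
  ∂[v_0,v_1] = [v_1] − [v_0].
This gives a 5×10 integer matrix of rank 4; reducing to Smith normal form yields diagonal entries (1,1,1,1).

∂_2: C_2 → C_1 maps a triangle to the signed sum of its edges. For instance
  ∂[v_0,v_3,v_4] = [v_3,v_4] − [v_0,v_4] + [v_0,v_3],
  ∂[v_1,v_2,v_3] = [v_2,v_3] − [v_1,v_3] + [v_1,v_2].
As a 10×5 matrix over Z this has rank 5, with invariant factors (1,1,1,1,1).

Reading off H_k = ker ∂_k / im ∂_{k+1}:

  H_0: rank C_0 − rank ∂_1 = 5 − 4 = 1, and the invariant factors of ∂_1 are all 1, so H_0 ≅ Z.
  H_1: rank ker ∂_1 − rank ∂_2 = (10 − 4) − 5 = 1, and the invariant factors of ∂_2 are all 1, so H_1 ≅ Z.
  H_2: rank ker ∂_2 − rank ∂_3 = (5 − 5) − 0 = 0, and there is no ∂_3, so H_2 ≅ 0.

(K is a triangulation of the Möbius band.)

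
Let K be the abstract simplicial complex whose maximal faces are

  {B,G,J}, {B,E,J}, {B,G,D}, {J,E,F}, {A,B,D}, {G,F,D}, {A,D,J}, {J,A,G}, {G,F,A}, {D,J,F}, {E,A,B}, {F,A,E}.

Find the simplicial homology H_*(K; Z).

We work with the vertex ordering A < B < D < E < F < G < J. The simplices of K, each written with vertices in increasing order, are:

  0-simplices (7): A, B, D, E, F, G, J
  1-simplices (18): AB, AD, AE, AF, AG, AJ, BD, BE, BG, BJ, DF, DG, DJ, EF, EJ, FG, FJ, GJ
  2-simplices (12): ABD, ABE, ADJ, AEF, AFG, AGJ, BDG, BEJ, BGJ, DFG, DFJ, EFJ

so the chain groups are C_0 ≅ Z^7, C_1 ≅ Z^18, C_2 ≅ Z^12.

The boundary map ∂_1: C_1 → C_0 is given by ∂[p,q] = [q] − [p]. For instance
  ∂AE = E − A.
This gives a 7×18 integer matrix of rank 6; reducing to Smith normal form yields diagonal entries (1,1,1,1,1,1).

∂_2: C_2 → C_1 acts by ∂[p,q,r] = [q,r] − [p,r] + [p,q]. For instance
  ∂ABD = BD − AD + AB,
  ∂AGJ = GJ − AJ + AG.
As a 18×12 matrix over Z this has rank 12, with invariant factors (1,1,1,1,1,1,1,1,1,1,1,2).

Computing H_k = (kernel of ∂_k) / (image of ∂_{k+1}):

  H_0: rank C_0 − rank ∂_1 = 7 − 6 = 1, and the invariant factors of ∂_1 are all 1, so H_0 ≅ Z.
  H_1: rank ker ∂_1 − rank ∂_2 = (18 − 6) − 12 = 0, and ∂_2 has invariant factor 2 > 1, so H_1 ≅ Z/2.
  H_2: rank ker ∂_2 − rank ∂_3 = (12 − 12) − 0 = 0, and there is no ∂_3, so H_2 ≅ 0.

As a check, the Euler characteristic is 7 − 18 + 12 = 1, which agrees with 1 − 0 + 0 = 1.

H_0 ≅ Z,  H_1 ≅ Z/2,  H_2 = 0.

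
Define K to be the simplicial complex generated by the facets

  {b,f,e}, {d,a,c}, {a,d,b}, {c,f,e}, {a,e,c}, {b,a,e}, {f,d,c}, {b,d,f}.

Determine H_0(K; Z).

K has 6 vertices, 12 edges, 8 triangles.
rank ∂_0 = 0, rank ∂_1 = 5 ⇒ b_0 = 6 − 0 − 5 = 1; all invariant factors of ∂_1 are 1 so no torsion. So H_0 ≅ Z.

H_0 ≅ Z.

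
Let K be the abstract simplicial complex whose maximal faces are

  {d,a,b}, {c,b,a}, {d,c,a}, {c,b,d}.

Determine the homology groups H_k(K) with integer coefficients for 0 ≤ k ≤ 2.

K has 4 vertices, 6 edges, 4 triangles.
rank ∂_0 = 0, rank ∂_1 = 3 ⇒ b_0 = 4 − 0 − 3 = 1; all invariant factors of ∂_1 are 1 so no torsion. So H_0 ≅ Z.
rank ∂_1 = 3, rank ∂_2 = 3 ⇒ b_1 = 6 − 3 − 3 = 0; all invariant factors of ∂_2 are 1 so no torsion. So H_1 ≅ 0.
rank ∂_2 = 3, rank ∂_3 = 0 ⇒ b_2 = 4 − 3 − 0 = 1. So H_2 ≅ Z.

H_0 = Z,  H_1 = 0,  H_2 = Z.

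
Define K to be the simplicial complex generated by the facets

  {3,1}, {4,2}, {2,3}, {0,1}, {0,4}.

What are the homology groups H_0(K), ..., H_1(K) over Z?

H_0 = Z,  H_1 = Z.

Take the total order 0 < 1 < 2 < 3 < 4 on the vertex set. Then K (dimension 1) consists of the simplices:

  0-simplices (5): [0], [1], [2], [3], [4]
  1-simplices (5): [0,1], [0,4], [1,3], [2,3], [2,4]

so the chain groups are C_0 ≅ Z^5, C_1 ≅ Z^5.

The boundary map ∂_1: C_1 → C_0 maps an edge to its endpoints' difference, ∂[p,q] = q − p. For instance
  ∂[0,4] = [4] − [0].
The resulting 5×5 matrix has rank 4, and its Smith normal form has invariant factors (1,1,1,1).

From H_k ≅ ker(∂_k) / im(∂_{k+1}) we obtain:

  H_0: rank C_0 − rank ∂_1 = 5 − 4 = 1, and the invariant factors of ∂_1 are all 1, so H_0 ≅ Z.
  H_1: rank ker ∂_1 − rank ∂_2 = (5 − 4) − 0 = 1, and there is no ∂_2, so H_1 ≅ Z.

As a check, the Euler characteristic is 5 − 5 = 0, which agrees with 1 − 1 = 0.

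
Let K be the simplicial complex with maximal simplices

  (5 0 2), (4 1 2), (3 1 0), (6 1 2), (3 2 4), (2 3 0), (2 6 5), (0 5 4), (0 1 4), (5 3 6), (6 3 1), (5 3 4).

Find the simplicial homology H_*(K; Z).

Fix the vertex order 0 < 1 < 2 < 3 < 4 < 5 < 6 and write every simplex with vertices in increasing order. Then dim K = 2 and the simplices of K are:

  0-simplices (7): [0], [1], [2], [3], [4], [5], [6]
  1-simplices (18): [0,1], [0,2], [0,3], [0,4], [0,5], [1,2], [1,3], [1,4], [1,6], [2,3], [2,4], [2,5], [2,6], [3,4], [3,5], [3,6], [4,5], [5,6]
  2-simplices (12): [0,1,3], [0,1,4], [0,2,3], [0,2,5], [0,4,5], [1,2,4], [1,2,6], [1,3,6], [2,3,4], [2,5,6], [3,4,5], [3,5,6]

giving chain groups C_0 ≅ Z^7, C_1 ≅ Z^18, C_2 ≅ Z^12.

Boundary ∂_1: C_1 → C_0 sends each edge [p,q] (with p < q) to q − p.
The 7×18 boundary matrix has rank 6 and Smith normal form diag(1,1,1,1,1,1).

The boundary map ∂_2: C_2 → C_1 acts by ∂[p,q,r] = [q,r] − [p,r] + [p,q]. For instance
  ∂[0,4,5] = [4,5] − [0,5] + [0,4],
  ∂[0,2,5] = [2,5] − [0,5] + [0,2].
As a 18×12 matrix over Z this has rank 12, with invariant factors (1,1,1,1,1,1,1,1,1,1,1,2).

From H_k ≅ ker(∂_k) / im(∂_{k+1}) we obtain:

  H_0: rank C_0 − rank ∂_1 = 7 − 6 = 1, and the invariant factors of ∂_1 are all 1, so H_0 = Z.
  H_1: rank ker ∂_1 − rank ∂_2 = (18 − 6) − 12 = 0, and ∂_2 has invariant factor 2 > 1, so H_1 = Z_2.
  H_2: rank ker ∂_2 − rank ∂_3 = (12 − 12) − 0 = 0, and there is no ∂_3, so H_2 = 0.

As a check, the Euler characteristic is 7 − 18 + 12 = 1, which agrees with 1 − 0 + 0 = 1.
(K is a triangulation of the real projective plane RP^2.)

H_0 ≅ Z,  H_1 ≅ Z_2,  H_2 = 0.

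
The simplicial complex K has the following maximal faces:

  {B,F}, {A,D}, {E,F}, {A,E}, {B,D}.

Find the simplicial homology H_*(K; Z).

K has 5 vertices, 5 edges.
rank ∂_0 = 0, rank ∂_1 = 4 ⇒ b_0 = 5 − 0 − 4 = 1; all invariant factors of ∂_1 are 1 so no torsion. So H_0 = Z.
rank ∂_1 = 4, rank ∂_2 = 0 ⇒ b_1 = 5 − 4 − 0 = 1. So H_1 = Z.

H_0 ≅ Z,  H_1 ≅ Z.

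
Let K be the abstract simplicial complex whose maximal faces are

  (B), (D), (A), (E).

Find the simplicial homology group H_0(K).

H_0 = Z^4.

We work with the vertex ordering A < B < D < E. The simplices of K, each written with vertices in increasing order, are:

  0-simplices (4): A, B, D, E

giving chain groups C_0 ≅ Z^4.

From H_k ≅ ker(∂_k) / im(∂_{k+1}) we obtain:

  H_0: rank C_0 − rank ∂_1 = 4 − 0 = 4, and there is no ∂_1, so H_0 = Z^4.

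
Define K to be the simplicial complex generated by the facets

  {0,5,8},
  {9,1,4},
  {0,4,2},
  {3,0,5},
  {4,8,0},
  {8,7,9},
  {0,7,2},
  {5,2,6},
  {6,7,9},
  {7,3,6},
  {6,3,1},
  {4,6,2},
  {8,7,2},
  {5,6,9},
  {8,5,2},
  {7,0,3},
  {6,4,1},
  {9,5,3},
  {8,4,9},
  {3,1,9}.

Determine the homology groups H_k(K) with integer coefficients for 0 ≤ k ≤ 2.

Take the total order 0 < 1 < 2 < 3 < 4 < 5 < 6 < 7 < 8 < 9 on the vertex set. Then K (dimension 2) consists of the simplices:

  0-simplices (10): [0], [1], [2], [3], [4], [5], [6], [7], [8], [9]
  1-simplices (30): (30 of them)
  2-simplices (20): (20 of them)

so the chain groups are C_0 ≅ Z^10, C_1 ≅ Z^30, C_2 ≅ Z^20.

Boundary ∂_1: C_1 → C_0 is given by ∂[p,q] = [q] − [p]. For instance
  ∂[1,4] = [4] − [1].
The 10×30 boundary matrix has rank 9 and Smith normal form diag(1,1,1,1,1,1,1,1,1).

The boundary map ∂_2: C_2 → C_1 acts by ∂[p,q,r] = [q,r] − [p,r] + [p,q]. For instance
  ∂[3,6,7] = [6,7] − [3,7] + [3,6],
  ∂[0,3,7] = [3,7] − [0,7] + [0,3].
The 30×20 boundary matrix has rank 20 and Smith normal form diag(1,1,1,1,1,1,1,1,1,1,1,1,1,1,1,1,1,1,1,2).

Reading off H_k = ker ∂_k / im ∂_{k+1}:

  H_0: rank C_0 − rank ∂_1 = 10 − 9 = 1, and the invariant factors of ∂_1 are all 1, so H_0 ≅ Z.
  H_1: rank ker ∂_1 − rank ∂_2 = (30 − 9) − 20 = 1, and ∂_2 has invariant factor 2 > 1, so H_1 ≅ Z ⊕ Z_2.
  H_2: rank ker ∂_2 − rank ∂_3 = (20 − 20) − 0 = 0, and there is no ∂_3, so H_2 ≅ 0.

As a check, the Euler characteristic is 10 − 30 + 20 = 0, which agrees with 1 − 1 + 0 = 0.

H_0 ≅ Z,  H_1 ≅ Z ⊕ Z_2,  H_2 = 0.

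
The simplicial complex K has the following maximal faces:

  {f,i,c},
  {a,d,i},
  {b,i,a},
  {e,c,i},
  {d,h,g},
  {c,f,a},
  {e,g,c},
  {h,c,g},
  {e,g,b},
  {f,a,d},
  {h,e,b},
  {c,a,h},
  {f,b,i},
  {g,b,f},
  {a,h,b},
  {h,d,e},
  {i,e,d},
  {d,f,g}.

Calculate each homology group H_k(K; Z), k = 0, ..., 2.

Order the vertices as a < b < c < d < e < f < g < h < i. Listing each simplex with vertices in this order, K has dimension 2 with simplices:

  0-simplices (9): a, b, c, d, e, f, g, h, i
  1-simplices (27): ab, ac, ad, af, ah, ai, be, bf, bg, bh, bi, ce, cf, cg, ch, ci, de, df, dg, dh, di, eg, eh, ei, fg, fi, gh
  2-simplices (18): abh, abi, acf, ach, adf, adi, beg, beh, bfg, bfi, ceg, cei, cfi, cgh, deh, dei, dfg, dgh

Hence C_0 ≅ Z^9, C_1 ≅ Z^27, C_2 ≅ Z^18.

The boundary map ∂_1: C_1 → C_0 is given by ∂[p,q] = [q] − [p]. For instance
  ∂fi = i − f.
This gives a 9×27 integer matrix of rank 8; reducing to Smith normal form yields diagonal entries (1,1,1,1,1,1,1,1).

∂_2: C_2 → C_1 sends each 2-simplex [p,q,r] to [q,r] − [p,r] + [p,q]. For instance
  ∂ach = ch − ah + ac,
  ∂cfi = fi − ci + cf.
This gives a 27×18 integer matrix of rank 18; reducing to Smith normal form yields diagonal entries (1,1,1,1,1,1,1,1,1,1,1,1,1,1,1,1,1,2).

Computing H_k = (kernel of ∂_k) / (image of ∂_{k+1}):

  H_0: rank C_0 − rank ∂_1 = 9 − 8 = 1, and the invariant factors of ∂_1 are all 1, so H_0 = Z.
  H_1: rank ker ∂_1 − rank ∂_2 = (27 − 8) − 18 = 1, and ∂_2 has invariant factor 2 > 1, so H_1 = Z ⊕ Z/2.
  H_2: rank ker ∂_2 − rank ∂_3 = (18 − 18) − 0 = 0, and there is no ∂_3, so H_2 = 0.

As a check, the Euler characteristic is 9 − 27 + 18 = 0, which agrees with 1 − 1 + 0 = 0.
(K is a triangulation of the Klein bottle.)

H_0 ≅ Z,  H_1 ≅ Z ⊕ Z/2,  H_2 = 0.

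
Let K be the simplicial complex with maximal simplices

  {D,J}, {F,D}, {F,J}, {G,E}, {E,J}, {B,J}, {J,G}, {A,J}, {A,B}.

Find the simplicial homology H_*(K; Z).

K has 7 vertices, 9 edges.
rank ∂_0 = 0, rank ∂_1 = 6 ⇒ b_0 = 7 − 0 − 6 = 1; all invariant factors of ∂_1 are 1 so no torsion. So H_0 ≅ Z.
rank ∂_1 = 6, rank ∂_2 = 0 ⇒ b_1 = 9 − 6 − 0 = 3. So H_1 ≅ Z^3.

H_0 ≅ Z,  H_1 ≅ Z^3.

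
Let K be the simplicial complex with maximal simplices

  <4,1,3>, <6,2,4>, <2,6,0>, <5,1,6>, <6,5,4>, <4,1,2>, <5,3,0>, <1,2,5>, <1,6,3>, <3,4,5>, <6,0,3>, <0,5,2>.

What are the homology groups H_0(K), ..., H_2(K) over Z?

Take the total order 0 < 1 < 2 < 3 < 4 < 5 < 6 on the vertex set. Then K (dimension 2) consists of the simplices:

  0-simplices (7): [0], [1], [2], [3], [4], [5], [6]
  1-simplices (18): [0,2], [0,3], [0,5], [0,6], [1,2], [1,3], [1,4], [1,5], [1,6], [2,4], [2,5], [2,6], [3,4], [3,5], [3,6], [4,5], [4,6], [5,6]
  2-simplices (12): [0,2,5], [0,2,6], [0,3,5], [0,3,6], [1,2,4], [1,2,5], [1,3,4], [1,3,6], [1,5,6], [2,4,6], [3,4,5], [4,5,6]

so the chain groups are C_0 ≅ Z^7, C_1 ≅ Z^18, C_2 ≅ Z^12.

∂_1: C_1 → C_0 sends each edge [p,q] (with p < q) to q − p. For instance
  ∂[0,5] = [5] − [0].
As a 7×18 matrix over Z this has rank 6, with invariant factors (1,1,1,1,1,1).

Boundary ∂_2: C_2 → C_1 sends each 2-simplex [p,q,r] to [q,r] − [p,r] + [p,q]. For instance
  ∂[0,2,6] = [2,6] − [0,6] + [0,2],
  ∂[2,4,6] = [4,6] − [2,6] + [2,4].
The 18×12 boundary matrix has rank 12 and Smith normal form diag(1,1,1,1,1,1,1,1,1,1,1,2).

Computing H_k = (kernel of ∂_k) / (image of ∂_{k+1}):

  H_0: rank C_0 − rank ∂_1 = 7 − 6 = 1, and the invariant factors of ∂_1 are all 1, so H_0 = Z.
  H_1: rank ker ∂_1 − rank ∂_2 = (18 − 6) − 12 = 0, and ∂_2 has invariant factor 2 > 1, so H_1 = Z_2.
  H_2: rank ker ∂_2 − rank ∂_3 = (12 − 12) − 0 = 0, and there is no ∂_3, so H_2 = 0.

(K is a triangulation of the real projective plane RP^2.)

H_0 ≅ Z,  H_1 ≅ Z_2,  H_2 = 0.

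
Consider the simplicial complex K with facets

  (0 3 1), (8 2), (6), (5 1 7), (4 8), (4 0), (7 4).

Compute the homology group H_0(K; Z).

Fix the vertex order 0 < 1 < 2 < 3 < 4 < 5 < 6 < 7 < 8 and write every simplex with vertices in increasing order. Then dim K = 2 and the simplices of K are:

  0-simplices (9): [0], [1], [2], [3], [4], [5], [6], [7], [8]
  1-simplices (10): [0,1], [0,3], [0,4], [1,3], [1,5], [1,7], [2,8], [4,7], [4,8], [5,7]
  2-simplices (2): [0,1,3], [1,5,7]

giving chain groups C_0 ≅ Z^9, C_1 ≅ Z^10, C_2 ≅ Z^2.

The boundary map ∂_1: C_1 → C_0 is given by ∂[p,q] = [q] − [p]. For instance
  ∂[1,5] = [5] − [1].
The 9×10 boundary matrix has rank 7 and Smith normal form diag(1,1,1,1,1,1,1).

∂_2: C_2 → C_1 sends each 2-simplex [p,q,r] to [q,r] − [p,r] + [p,q]. For instance
  ∂[0,1,3] = [1,3] − [0,3] + [0,1],
  ∂[1,5,7] = [5,7] − [1,7] + [1,5].
The resulting 10×2 matrix has rank 2, and its Smith normal form has invariant factors (1,1).

Computing H_k = (kernel of ∂_k) / (image of ∂_{k+1}):

  H_0: rank C_0 − rank ∂_1 = 9 − 7 = 2, and the invariant factors of ∂_1 are all 1, so H_0 = Z^2.

H_0 ≅ Z^2.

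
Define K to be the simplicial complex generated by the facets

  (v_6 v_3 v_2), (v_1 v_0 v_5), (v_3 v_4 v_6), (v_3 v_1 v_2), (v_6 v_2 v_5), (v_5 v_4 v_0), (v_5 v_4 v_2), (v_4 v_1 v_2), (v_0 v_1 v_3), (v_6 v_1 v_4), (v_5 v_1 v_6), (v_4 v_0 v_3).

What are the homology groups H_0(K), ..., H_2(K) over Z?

K has 7 vertices, 18 edges, 12 triangles.
rank ∂_0 = 0, rank ∂_1 = 6 ⇒ b_0 = 7 − 0 − 6 = 1; all invariant factors of ∂_1 are 1 so no torsion. So H_0 = Z.
rank ∂_1 = 6, rank ∂_2 = 12 ⇒ b_1 = 18 − 6 − 12 = 0; ∂_2 has invariant factor(s) [2] giving torsion. So H_1 = Z/2.
rank ∂_2 = 12, rank ∂_3 = 0 ⇒ b_2 = 12 − 12 − 0 = 0. So H_2 = 0.

H_0 ≅ Z,  H_1 ≅ Z/2,  H_2 = 0.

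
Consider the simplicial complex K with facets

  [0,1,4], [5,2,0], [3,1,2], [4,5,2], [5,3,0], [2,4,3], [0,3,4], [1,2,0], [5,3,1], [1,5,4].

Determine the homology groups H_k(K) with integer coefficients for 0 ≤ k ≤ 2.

H_0 ≅ Z,  H_1 ≅ Z/2Z,  H_2 = 0.

Order the vertices as 0 < 1 < 2 < 3 < 4 < 5. Listing each simplex with vertices in this order, K has dimension 2 with simplices:

  0-simplices (6): [0], [1], [2], [3], [4], [5]
  1-simplices (15): [0,1], [0,2], [0,3], [0,4], [0,5], [1,2], [1,3], [1,4], [1,5], [2,3], [2,4], [2,5], [3,4], [3,5], [4,5]
  2-simplices (10): [0,1,2], [0,1,4], [0,2,5], [0,3,4], [0,3,5], [1,2,3], [1,3,5], [1,4,5], [2,3,4], [2,4,5]

so the chain groups are C_0 ≅ Z^6, C_1 ≅ Z^15, C_2 ≅ Z^10.

∂_1: C_1 → C_0 sends each edge [p,q] (with p < q) to q − p. For instance
  ∂[4,5] = [5] − [4].
This gives a 6×15 integer matrix of rank 5; reducing to Smith normal form yields diagonal entries (1,1,1,1,1).

∂_2: C_2 → C_1 maps a triangle to the signed sum of its edges. For instance
  ∂[2,4,5] = [4,5] − [2,5] + [2,4],
  ∂[0,1,4] = [1,4] − [0,4] + [0,1].
The 15×10 boundary matrix has rank 10 and Smith normal form diag(1,1,1,1,1,1,1,1,1,2).

Now H_k = ker ∂_k / im ∂_{k+1}, so:

  H_0: rank C_0 − rank ∂_1 = 6 − 5 = 1, and the invariant factors of ∂_1 are all 1, so H_0 = Z.
  H_1: rank ker ∂_1 − rank ∂_2 = (15 − 5) − 10 = 0, and ∂_2 has invariant factor 2 > 1, so H_1 = Z/2Z.
  H_2: rank ker ∂_2 − rank ∂_3 = (10 − 10) − 0 = 0, and there is no ∂_3, so H_2 = 0.

As a check, the Euler characteristic is 6 − 15 + 10 = 1, which agrees with 1 − 0 + 0 = 1.
(K is a triangulation of the real projective plane RP^2.)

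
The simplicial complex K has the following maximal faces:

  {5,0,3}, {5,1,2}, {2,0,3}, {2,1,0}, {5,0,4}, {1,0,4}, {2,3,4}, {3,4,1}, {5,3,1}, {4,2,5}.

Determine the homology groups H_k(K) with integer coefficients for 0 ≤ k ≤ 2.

H_0 = Z,  H_1 = Z_2,  H_2 = 0.

Order the vertices as 0 < 1 < 2 < 3 < 4 < 5. Listing each simplex with vertices in this order, K has dimension 2 with simplices:

  0-simplices (6): [0], [1], [2], [3], [4], [5]
  1-simplices (15): [0,1], [0,2], [0,3], [0,4], [0,5], [1,2], [1,3], [1,4], [1,5], [2,3], [2,4], [2,5], [3,4], [3,5], [4,5]
  2-simplices (10): [0,1,2], [0,1,4], [0,2,3], [0,3,5], [0,4,5], [1,2,5], [1,3,4], [1,3,5], [2,3,4], [2,4,5]

so the chain groups are C_0 ≅ Z^6, C_1 ≅ Z^15, C_2 ≅ Z^10.

Boundary ∂_1: C_1 → C_0 sends each edge [p,q] (with p < q) to q − p.
As a 6×15 matrix over Z this has rank 5, with invariant factors (1,1,1,1,1).

Boundary ∂_2: C_2 → C_1 acts by ∂[p,q,r] = [q,r] − [p,r] + [p,q]. For instance
  ∂[1,3,5] = [3,5] − [1,5] + [1,3],
  ∂[1,2,5] = [2,5] − [1,5] + [1,2].
The 15×10 boundary matrix has rank 10 and Smith normal form diag(1,1,1,1,1,1,1,1,1,2).

Reading off H_k = ker ∂_k / im ∂_{k+1}:

  H_0: rank C_0 − rank ∂_1 = 6 − 5 = 1, and the invariant factors of ∂_1 are all 1, so H_0 ≅ Z.
  H_1: rank ker ∂_1 − rank ∂_2 = (15 − 5) − 10 = 0, and ∂_2 has invariant factor 2 > 1, so H_1 ≅ Z_2.
  H_2: rank ker ∂_2 − rank ∂_3 = (10 − 10) − 0 = 0, and there is no ∂_3, so H_2 ≅ 0.

As a check, the Euler characteristic is 6 − 15 + 10 = 1, which agrees with 1 − 0 + 0 = 1.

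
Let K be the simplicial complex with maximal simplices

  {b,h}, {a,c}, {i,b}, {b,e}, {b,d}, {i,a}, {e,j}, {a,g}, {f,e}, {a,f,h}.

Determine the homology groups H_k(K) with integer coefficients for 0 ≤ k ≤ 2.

H_0 ≅ Z,  H_1 ≅ Z^2,  H_2 = 0.

Take the total order a < b < c < d < e < f < g < h < i < j on the vertex set. Then K (dimension 2) consists of the simplices:

  0-simplices (10): a, b, c, d, e, f, g, h, i, j
  1-simplices (12): ac, af, ag, ah, ai, bd, be, bh, bi, ef, ej, fh
  2-simplices (1): afh

so the chain groups are C_0 ≅ Z^10, C_1 ≅ Z^12, C_2 ≅ Z^1.

Boundary ∂_1: C_1 → C_0 maps an edge to its endpoints' difference, ∂[p,q] = q − p.
The 10×12 boundary matrix has rank 9 and Smith normal form diag(1,1,1,1,1,1,1,1,1).

∂_2: C_2 → C_1 maps a triangle to the signed sum of its edges. For instance
  ∂afh = fh − ah + af.
The 12×1 boundary matrix has rank 1 and Smith normal form diag(1).

Now H_k = ker ∂_k / im ∂_{k+1}, so:

  H_0: rank C_0 − rank ∂_1 = 10 − 9 = 1, and the invariant factors of ∂_1 are all 1, so H_0 = Z.
  H_1: rank ker ∂_1 − rank ∂_2 = (12 − 9) − 1 = 2, and the invariant factors of ∂_2 are all 1, so H_1 = Z^2.
  H_2: rank ker ∂_2 − rank ∂_3 = (1 − 1) − 0 = 0, and there is no ∂_3, so H_2 = 0.

As a check, the Euler characteristic is 10 − 12 + 1 = -1, which agrees with 1 − 2 + 0 = -1.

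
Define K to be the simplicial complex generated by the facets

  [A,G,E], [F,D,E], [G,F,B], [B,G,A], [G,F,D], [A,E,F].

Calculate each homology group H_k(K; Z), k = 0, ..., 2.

Take the total order A < B < D < E < F < G on the vertex set. Then K (dimension 2) consists of the simplices:

  0-simplices (6): A, B, D, E, F, G
  1-simplices (12): AB, AE, AF, AG, BF, BG, DE, DF, DG, EF, EG, FG
  2-simplices (6): ABG, AEF, AEG, BFG, DEF, DFG

Hence C_0 ≅ Z^6, C_1 ≅ Z^12, C_2 ≅ Z^6.

Boundary ∂_1: C_1 → C_0 sends each edge [p,q] (with p < q) to q − p.
As a 6×12 matrix over Z this has rank 5, with invariant factors (1,1,1,1,1).

The boundary map ∂_2: C_2 → C_1 sends each 2-simplex [p,q,r] to [q,r] − [p,r] + [p,q]. For instance
  ∂AEF = EF − AF + AE,
  ∂BFG = FG − BG + BF.
The 12×6 boundary matrix has rank 6 and Smith normal form diag(1,1,1,1,1,1).

Now H_k = ker ∂_k / im ∂_{k+1}, so:

  H_0: rank C_0 − rank ∂_1 = 6 − 5 = 1, and the invariant factors of ∂_1 are all 1, so H_0 ≅ Z.
  H_1: rank ker ∂_1 − rank ∂_2 = (12 − 5) − 6 = 1, and the invariant factors of ∂_2 are all 1, so H_1 ≅ Z.
  H_2: rank ker ∂_2 − rank ∂_3 = (6 − 6) − 0 = 0, and there is no ∂_3, so H_2 ≅ 0.

As a check, the Euler characteristic is 6 − 12 + 6 = 0, which agrees with 1 − 1 + 0 = 0.

H_0 ≅ Z,  H_1 ≅ Z,  H_2 = 0.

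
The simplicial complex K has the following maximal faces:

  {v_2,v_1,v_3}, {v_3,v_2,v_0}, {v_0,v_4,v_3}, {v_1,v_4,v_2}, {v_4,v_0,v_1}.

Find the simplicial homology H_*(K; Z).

Order the vertices as v_0 < v_1 < v_2 < v_3 < v_4. Listing each simplex with vertices in this order, K has dimension 2 with simplices:

  0-simplices (5): [v_0], [v_1], [v_2], [v_3], [v_4]
  1-simplices (10): [v_0,v_1], [v_0,v_2], [v_0,v_3], [v_0,v_4], [v_1,v_2], [v_1,v_3], [v_1,v_4], [v_2,v_3], [v_2,v_4], [v_3,v_4]
  2-simplices (5): [v_0,v_1,v_4], [v_0,v_2,v_3], [v_0,v_3,v_4], [v_1,v_2,v_3], [v_1,v_2,v_4]

so the chain groups are C_0 ≅ Z^5, C_1 ≅ Z^10, C_2 ≅ Z^5.

Boundary ∂_1: C_1 → C_0 sends each edge [p,q] (with p < q) to q − p. For instance
  ∂[v_3,v_4] = [v_4] − [v_3].
This gives a 5×10 integer matrix of rank 4; reducing to Smith normal form yields diagonal entries (1,1,1,1).

∂_2: C_2 → C_1 acts by ∂[p,q,r] = [q,r] − [p,r] + [p,q]. For instance
  ∂[v_1,v_2,v_4] = [v_2,v_4] − [v_1,v_4] + [v_1,v_2],
  ∂[v_0,v_2,v_3] = [v_2,v_3] − [v_0,v_3] + [v_0,v_2].
The 10×5 boundary matrix has rank 5 and Smith normal form diag(1,1,1,1,1).

Computing H_k = (kernel of ∂_k) / (image of ∂_{k+1}):

  H_0: rank C_0 − rank ∂_1 = 5 − 4 = 1, and the invariant factors of ∂_1 are all 1, so H_0 = Z.
  H_1: rank ker ∂_1 − rank ∂_2 = (10 − 4) − 5 = 1, and the invariant factors of ∂_2 are all 1, so H_1 = Z.
  H_2: rank ker ∂_2 − rank ∂_3 = (5 − 5) − 0 = 0, and there is no ∂_3, so H_2 = 0.

H_0 ≅ Z,  H_1 ≅ Z,  H_2 = 0.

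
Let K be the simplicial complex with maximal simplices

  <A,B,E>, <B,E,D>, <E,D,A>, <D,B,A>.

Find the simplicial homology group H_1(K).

H_1 ≅ 0.

We work with the vertex ordering A < B < D < E. The simplices of K, each written with vertices in increasing order, are:

  0-simplices (4): A, B, D, E
  1-simplices (6): AB, AD, AE, BD, BE, DE
  2-simplices (4): ABD, ABE, ADE, BDE

Hence C_0 ≅ Z^4, C_1 ≅ Z^6, C_2 ≅ Z^4.

Boundary ∂_1: C_1 → C_0 maps an edge to its endpoints' difference, ∂[p,q] = q − p.
The 4×6 boundary matrix has rank 3 and Smith normal form diag(1,1,1).

The boundary map ∂_2: C_2 → C_1 acts by ∂[p,q,r] = [q,r] − [p,r] + [p,q]. For instance
  ∂ADE = DE − AE + AD,
  ∂BDE = DE − BE + BD.
The resulting 6×4 matrix has rank 3, and its Smith normal form has invariant factors (1,1,1).

Computing H_k = (kernel of ∂_k) / (image of ∂_{k+1}):

  H_1: rank ker ∂_1 − rank ∂_2 = (6 − 3) − 3 = 0, and the invariant factors of ∂_2 are all 1, so H_1 ≅ 0.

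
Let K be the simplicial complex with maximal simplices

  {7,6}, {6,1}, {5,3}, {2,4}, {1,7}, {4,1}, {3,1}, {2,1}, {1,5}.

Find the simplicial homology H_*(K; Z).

H_0 ≅ Z,  H_1 ≅ Z^3.

Take the total order 1 < 2 < 3 < 4 < 5 < 6 < 7 on the vertex set. Then K (dimension 1) consists of the simplices:

  0-simplices (7): [1], [2], [3], [4], [5], [6], [7]
  1-simplices (9): [1,2], [1,3], [1,4], [1,5], [1,6], [1,7], [2,4], [3,5], [6,7]

Hence C_0 ≅ Z^7, C_1 ≅ Z^9.

Boundary ∂_1: C_1 → C_0 is given by ∂[p,q] = [q] − [p]. For instance
  ∂[2,4] = [4] − [2].
The resulting 7×9 matrix has rank 6, and its Smith normal form has invariant factors (1,1,1,1,1,1).

Reading off H_k = ker ∂_k / im ∂_{k+1}:

  H_0: rank C_0 − rank ∂_1 = 7 − 6 = 1, and the invariant factors of ∂_1 are all 1, so H_0 ≅ Z.
  H_1: rank ker ∂_1 − rank ∂_2 = (9 − 6) − 0 = 3, and there is no ∂_2, so H_1 ≅ Z^3.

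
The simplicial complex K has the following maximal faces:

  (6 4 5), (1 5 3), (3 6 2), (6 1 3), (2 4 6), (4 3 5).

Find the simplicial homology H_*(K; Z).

H_0 = Z,  H_1 = Z,  H_2 = 0.

Take the total order 1 < 2 < 3 < 4 < 5 < 6 on the vertex set. Then K (dimension 2) consists of the simplices:

  0-simplices (6): [1], [2], [3], [4], [5], [6]
  1-simplices (12): [1,3], [1,5], [1,6], [2,3], [2,4], [2,6], [3,4], [3,5], [3,6], [4,5], [4,6], [5,6]
  2-simplices (6): [1,3,5], [1,3,6], [2,3,6], [2,4,6], [3,4,5], [4,5,6]

giving chain groups C_0 ≅ Z^6, C_1 ≅ Z^12, C_2 ≅ Z^6.

The boundary map ∂_1: C_1 → C_0 is given by ∂[p,q] = [q] − [p].
The resulting 6×12 matrix has rank 5, and its Smith normal form has invariant factors (1,1,1,1,1).

The boundary map ∂_2: C_2 → C_1 acts by ∂[p,q,r] = [q,r] − [p,r] + [p,q]. For instance
  ∂[2,4,6] = [4,6] − [2,6] + [2,4],
  ∂[1,3,5] = [3,5] − [1,5] + [1,3].
The 12×6 boundary matrix has rank 6 and Smith normal form diag(1,1,1,1,1,1).

Now H_k = ker ∂_k / im ∂_{k+1}, so:

  H_0: rank C_0 − rank ∂_1 = 6 − 5 = 1, and the invariant factors of ∂_1 are all 1, so H_0 ≅ Z.
  H_1: rank ker ∂_1 − rank ∂_2 = (12 − 5) − 6 = 1, and the invariant factors of ∂_2 are all 1, so H_1 ≅ Z.
  H_2: rank ker ∂_2 − rank ∂_3 = (6 − 6) − 0 = 0, and there is no ∂_3, so H_2 ≅ 0.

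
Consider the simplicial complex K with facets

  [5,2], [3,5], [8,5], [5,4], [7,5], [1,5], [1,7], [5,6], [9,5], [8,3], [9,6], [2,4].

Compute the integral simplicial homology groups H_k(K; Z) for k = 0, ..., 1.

H_0 ≅ Z,  H_1 ≅ Z^4.

K has 9 vertices, 12 edges.
rank ∂_0 = 0, rank ∂_1 = 8 ⇒ b_0 = 9 − 0 − 8 = 1; all invariant factors of ∂_1 are 1 so no torsion. So H_0 ≅ Z.
rank ∂_1 = 8, rank ∂_2 = 0 ⇒ b_1 = 12 − 8 − 0 = 4. So H_1 ≅ Z^4.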